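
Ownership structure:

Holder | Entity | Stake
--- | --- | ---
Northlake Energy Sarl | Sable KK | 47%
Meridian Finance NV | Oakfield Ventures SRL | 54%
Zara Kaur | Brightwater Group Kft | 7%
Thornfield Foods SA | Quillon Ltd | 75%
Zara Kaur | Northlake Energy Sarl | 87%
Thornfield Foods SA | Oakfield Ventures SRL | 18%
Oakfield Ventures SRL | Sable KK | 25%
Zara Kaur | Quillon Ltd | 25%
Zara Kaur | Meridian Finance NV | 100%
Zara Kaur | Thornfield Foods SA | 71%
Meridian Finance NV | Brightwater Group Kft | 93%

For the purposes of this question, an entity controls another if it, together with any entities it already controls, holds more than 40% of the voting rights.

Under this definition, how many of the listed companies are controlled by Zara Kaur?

Zara holds 71% of Thornfield, so Zara controls Thornfield.
Zara holds 87% of Northlake, so Zara controls Northlake.
Zara holds 100% of Meridian, so Zara controls Meridian.
Meridian and Thornfield together hold 54% + 18% = 72% of Oakfield, so Zara controls Oakfield.
Zara and Meridian together hold 7% + 93% = 100% of Brightwater, so Zara controls Brightwater.
Oakfield and Northlake together hold 25% + 47% = 72% of Sable, so Zara controls Sable.
Zara and Thornfield together hold 25% + 75% = 100% of Quillon, so Zara controls Quillon.
Zara controls 7 companies.

7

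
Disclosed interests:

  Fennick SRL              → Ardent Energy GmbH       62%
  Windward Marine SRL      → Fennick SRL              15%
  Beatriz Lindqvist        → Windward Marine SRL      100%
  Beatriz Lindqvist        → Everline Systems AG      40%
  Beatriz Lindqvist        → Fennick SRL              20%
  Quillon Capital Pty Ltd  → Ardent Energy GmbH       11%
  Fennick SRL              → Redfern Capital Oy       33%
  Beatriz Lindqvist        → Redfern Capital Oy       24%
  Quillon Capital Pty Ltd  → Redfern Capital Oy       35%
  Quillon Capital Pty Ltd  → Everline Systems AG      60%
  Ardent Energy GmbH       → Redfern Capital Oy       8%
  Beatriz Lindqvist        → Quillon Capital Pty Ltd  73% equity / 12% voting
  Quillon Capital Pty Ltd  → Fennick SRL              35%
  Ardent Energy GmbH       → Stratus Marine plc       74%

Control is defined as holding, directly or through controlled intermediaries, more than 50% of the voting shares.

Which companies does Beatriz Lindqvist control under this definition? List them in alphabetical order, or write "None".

Beatriz holds 100% of Windward, so Beatriz controls Windward.
No other company's threshold is met.

Windward Marine SRL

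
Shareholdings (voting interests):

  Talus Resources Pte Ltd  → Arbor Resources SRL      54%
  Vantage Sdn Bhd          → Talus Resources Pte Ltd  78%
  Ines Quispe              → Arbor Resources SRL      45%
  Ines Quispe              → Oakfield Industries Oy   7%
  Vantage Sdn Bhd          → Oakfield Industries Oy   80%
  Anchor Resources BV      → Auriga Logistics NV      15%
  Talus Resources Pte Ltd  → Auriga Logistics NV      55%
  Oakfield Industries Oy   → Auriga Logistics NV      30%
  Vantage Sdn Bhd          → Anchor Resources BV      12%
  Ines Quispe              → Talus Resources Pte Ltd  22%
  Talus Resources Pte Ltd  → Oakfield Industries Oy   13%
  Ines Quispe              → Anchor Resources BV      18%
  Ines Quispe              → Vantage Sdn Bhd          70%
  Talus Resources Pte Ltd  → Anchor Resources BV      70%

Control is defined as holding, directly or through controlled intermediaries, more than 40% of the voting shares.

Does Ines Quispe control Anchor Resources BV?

Yes

Ines holds 70% of Vantage, so Ines controls Vantage.
Vantage and Ines together hold 78% + 22% = 100% of Talus, so Ines controls Talus.
Talus and Vantage and Ines together hold 70% + 12% + 18% = 100% of Anchor, so Ines controls Anchor.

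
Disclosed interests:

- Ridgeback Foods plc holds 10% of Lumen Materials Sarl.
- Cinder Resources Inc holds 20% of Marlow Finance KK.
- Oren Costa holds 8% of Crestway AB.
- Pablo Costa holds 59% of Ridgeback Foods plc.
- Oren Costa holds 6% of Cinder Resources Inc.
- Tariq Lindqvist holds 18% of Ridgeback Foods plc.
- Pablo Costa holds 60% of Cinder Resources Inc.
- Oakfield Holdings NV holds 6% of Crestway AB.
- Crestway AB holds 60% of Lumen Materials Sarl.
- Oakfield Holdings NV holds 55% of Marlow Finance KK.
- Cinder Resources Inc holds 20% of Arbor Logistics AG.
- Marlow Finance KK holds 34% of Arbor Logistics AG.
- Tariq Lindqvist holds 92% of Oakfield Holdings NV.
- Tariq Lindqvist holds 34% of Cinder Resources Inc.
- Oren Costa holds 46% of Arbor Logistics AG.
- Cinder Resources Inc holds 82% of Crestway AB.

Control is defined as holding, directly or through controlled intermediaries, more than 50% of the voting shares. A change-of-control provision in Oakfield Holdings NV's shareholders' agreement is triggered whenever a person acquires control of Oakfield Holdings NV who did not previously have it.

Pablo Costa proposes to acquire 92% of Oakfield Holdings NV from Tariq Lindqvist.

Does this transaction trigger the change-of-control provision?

The purchase adds only to Pablo's holdings (Tariq's stake shrinks), so Pablo is the only person who could newly come to control Oakfield.
Pablo holds 60% of Cinder, so Pablo controls Cinder.
Pablo holds 59% of Ridgeback, so Pablo controls Ridgeback.
Cinder holds 82% of Crestway, so Pablo controls Crestway.
Ridgeback and Crestway together hold 10% + 60% = 70% of Lumen, so Pablo controls Lumen.
Neither Pablo nor any entity Pablo controls holds any voting interest in Oakfield.
So before the transaction, Pablo does not control Oakfield.
After the purchase, Pablo holds 92% of Oakfield directly, and Tariq's stake falls to 0%.
Pablo holds 92% of Oakfield, so Pablo controls Oakfield.
Pablo did not control Oakfield before and does after, so the clause is triggered.

Yes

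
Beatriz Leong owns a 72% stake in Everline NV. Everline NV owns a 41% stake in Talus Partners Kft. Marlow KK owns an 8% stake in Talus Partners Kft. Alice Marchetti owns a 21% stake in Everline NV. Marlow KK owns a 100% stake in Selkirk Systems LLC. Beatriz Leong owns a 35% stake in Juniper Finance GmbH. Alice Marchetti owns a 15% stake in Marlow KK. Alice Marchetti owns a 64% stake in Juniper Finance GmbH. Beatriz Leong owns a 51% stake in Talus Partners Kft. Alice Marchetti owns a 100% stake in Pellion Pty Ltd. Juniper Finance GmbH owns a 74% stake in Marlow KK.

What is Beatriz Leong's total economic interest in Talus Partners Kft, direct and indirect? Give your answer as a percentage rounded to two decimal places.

82.59%

Beatriz reaches Talus along 3 paths.
Direct stake: 51% = 51%.
Via Juniper → Marlow: 35% × 74% × 8% = 2.072%.
Via Everline: 72% × 41% = 29.52%.
Total: 51% + 2.072% + 29.52% = 82.592%.
Rounded: 82.59%.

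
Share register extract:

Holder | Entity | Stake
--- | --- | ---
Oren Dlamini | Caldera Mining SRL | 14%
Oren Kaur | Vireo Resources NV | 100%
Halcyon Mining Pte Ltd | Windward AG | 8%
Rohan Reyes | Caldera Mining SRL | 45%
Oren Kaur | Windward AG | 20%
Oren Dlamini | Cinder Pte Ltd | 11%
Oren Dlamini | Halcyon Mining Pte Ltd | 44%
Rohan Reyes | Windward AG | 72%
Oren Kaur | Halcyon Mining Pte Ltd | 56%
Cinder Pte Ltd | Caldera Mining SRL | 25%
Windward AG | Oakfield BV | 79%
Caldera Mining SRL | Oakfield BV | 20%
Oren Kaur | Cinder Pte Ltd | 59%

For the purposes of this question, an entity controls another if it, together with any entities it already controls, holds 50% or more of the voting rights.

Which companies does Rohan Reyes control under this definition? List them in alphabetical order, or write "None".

Rohan holds 72% of Windward, so Rohan controls Windward.
Windward holds 79% of Oakfield, so Rohan controls Oakfield.
No other company's threshold is met.

Oakfield BV, Windward AG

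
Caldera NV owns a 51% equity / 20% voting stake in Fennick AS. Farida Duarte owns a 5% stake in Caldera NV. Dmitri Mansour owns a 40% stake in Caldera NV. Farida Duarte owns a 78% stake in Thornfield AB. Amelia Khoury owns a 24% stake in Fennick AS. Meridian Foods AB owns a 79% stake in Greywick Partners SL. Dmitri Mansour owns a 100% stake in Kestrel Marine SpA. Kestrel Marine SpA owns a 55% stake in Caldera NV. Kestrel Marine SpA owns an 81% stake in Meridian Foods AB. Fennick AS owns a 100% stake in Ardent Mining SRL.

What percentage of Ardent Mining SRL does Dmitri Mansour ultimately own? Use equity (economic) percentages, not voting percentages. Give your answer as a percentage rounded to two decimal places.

Dmitri reaches Ardent along 2 paths.
Via Caldera → Fennick: 40% × 51% × 100% = 20.4%.
Via Kestrel → Caldera → Fennick: 100% × 55% × 51% × 100% = 28.05%.
Total: 20.4% + 28.05% = 48.45%.

48.45%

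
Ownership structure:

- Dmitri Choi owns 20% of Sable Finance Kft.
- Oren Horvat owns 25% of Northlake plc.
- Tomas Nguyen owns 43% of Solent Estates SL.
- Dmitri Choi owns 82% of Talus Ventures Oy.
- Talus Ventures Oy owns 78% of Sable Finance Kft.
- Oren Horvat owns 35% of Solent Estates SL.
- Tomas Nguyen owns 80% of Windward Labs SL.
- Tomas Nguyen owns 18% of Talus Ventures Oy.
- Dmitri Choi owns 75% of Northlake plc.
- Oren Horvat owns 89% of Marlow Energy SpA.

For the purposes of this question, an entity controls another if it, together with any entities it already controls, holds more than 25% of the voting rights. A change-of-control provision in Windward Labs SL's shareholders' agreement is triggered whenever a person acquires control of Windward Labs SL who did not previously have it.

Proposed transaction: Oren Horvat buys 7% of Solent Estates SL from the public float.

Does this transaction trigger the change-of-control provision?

No

The purchase changes only Oren's holdings, so Oren is the only person who could newly come to control Windward.
Oren holds 35% of Solent, so Oren controls Solent.
Oren holds 89% of Marlow, so Oren controls Marlow.
Neither Oren nor any entity Oren controls holds any voting interest in Windward.
So before the transaction, Oren does not control Windward.
After the purchase, Oren's direct stake in Solent rises to 35% + 7% = 42%.
Oren holds 42% of Solent, so Oren controls Solent.
After the transaction, neither Oren nor any entity Oren controls holds a voting interest in Windward, so Oren still does not control it.
No new person acquires control, so the clause is not triggered.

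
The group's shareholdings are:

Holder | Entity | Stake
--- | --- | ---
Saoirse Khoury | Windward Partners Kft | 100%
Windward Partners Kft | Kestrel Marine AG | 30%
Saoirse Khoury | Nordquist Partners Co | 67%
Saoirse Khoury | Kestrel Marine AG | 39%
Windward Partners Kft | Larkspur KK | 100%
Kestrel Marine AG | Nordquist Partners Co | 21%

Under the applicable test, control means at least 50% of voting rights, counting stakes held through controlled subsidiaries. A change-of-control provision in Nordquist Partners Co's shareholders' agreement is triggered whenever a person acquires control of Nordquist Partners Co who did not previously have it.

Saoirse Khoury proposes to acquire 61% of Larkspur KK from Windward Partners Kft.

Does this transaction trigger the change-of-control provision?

The purchase adds only to Saoirse's holdings (Windward's stake shrinks), so Saoirse is the only person who could newly come to control Nordquist.
Saoirse holds 100% of Windward, so Saoirse controls Windward.
Saoirse and Windward together hold 39% + 30% = 69% of Kestrel, so Saoirse controls Kestrel.
Saoirse and Kestrel together hold 67% + 21% = 88% of Nordquist, so Saoirse controls Nordquist.
So Saoirse already controls Nordquist before the transaction.
After the purchase, Saoirse holds 61% of Larkspur directly, and Windward's stake falls to 39%.
Saoirse controlled Nordquist already, so this is not a new person acquiring control; every other person's position is unchanged or reduced.
No new person acquires control, so the clause is not triggered.

No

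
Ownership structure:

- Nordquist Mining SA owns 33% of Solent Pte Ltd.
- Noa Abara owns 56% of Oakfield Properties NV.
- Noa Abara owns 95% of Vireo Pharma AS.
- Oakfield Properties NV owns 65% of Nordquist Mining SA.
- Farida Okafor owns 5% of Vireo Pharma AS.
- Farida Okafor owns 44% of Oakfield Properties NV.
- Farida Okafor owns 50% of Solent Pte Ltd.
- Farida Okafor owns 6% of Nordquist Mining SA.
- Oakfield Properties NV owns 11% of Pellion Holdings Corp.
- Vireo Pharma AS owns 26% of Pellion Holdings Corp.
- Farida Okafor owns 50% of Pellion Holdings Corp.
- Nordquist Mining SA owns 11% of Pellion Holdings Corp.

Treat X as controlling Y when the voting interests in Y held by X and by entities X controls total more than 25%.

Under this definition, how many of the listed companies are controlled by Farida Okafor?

Farida holds 44% of Oakfield, so Farida controls Oakfield.
Oakfield and Farida together hold 65% + 6% = 71% of Nordquist, so Farida controls Nordquist.
Farida and Oakfield and Nordquist together hold 50% + 11% + 11% = 72% of Pellion, so Farida controls Pellion.
Farida and Nordquist together hold 50% + 33% = 83% of Solent, so Farida controls Solent.
No other company's threshold is met.
Farida controls 4 companies.

4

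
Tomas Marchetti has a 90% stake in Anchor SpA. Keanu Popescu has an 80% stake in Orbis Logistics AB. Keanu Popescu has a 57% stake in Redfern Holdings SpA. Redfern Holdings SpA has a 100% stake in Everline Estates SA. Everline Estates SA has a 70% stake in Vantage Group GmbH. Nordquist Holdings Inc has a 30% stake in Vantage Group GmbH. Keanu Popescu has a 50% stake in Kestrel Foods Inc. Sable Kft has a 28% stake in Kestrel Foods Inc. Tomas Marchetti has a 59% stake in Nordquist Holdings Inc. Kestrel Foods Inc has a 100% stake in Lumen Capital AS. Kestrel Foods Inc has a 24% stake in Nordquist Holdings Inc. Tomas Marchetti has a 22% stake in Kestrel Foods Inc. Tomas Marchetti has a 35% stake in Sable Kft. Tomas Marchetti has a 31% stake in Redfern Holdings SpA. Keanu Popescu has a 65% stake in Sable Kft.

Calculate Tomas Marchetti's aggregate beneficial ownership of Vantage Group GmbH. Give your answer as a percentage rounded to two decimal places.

41.69%

Tomas reaches Vantage along 4 paths.
Via Redfern → Everline: 31% × 100% × 70% = 21.7%.
Via Kestrel → Nordquist: 22% × 24% × 30% = 1.584%.
Via Sable → Kestrel → Nordquist: 35% × 28% × 24% × 30% = 0.7056%.
Via Nordquist: 59% × 30% = 17.7%.
Total: 21.7% + 1.584% + 0.7056% + 17.7% = 41.6896%.
Rounded: 41.69%.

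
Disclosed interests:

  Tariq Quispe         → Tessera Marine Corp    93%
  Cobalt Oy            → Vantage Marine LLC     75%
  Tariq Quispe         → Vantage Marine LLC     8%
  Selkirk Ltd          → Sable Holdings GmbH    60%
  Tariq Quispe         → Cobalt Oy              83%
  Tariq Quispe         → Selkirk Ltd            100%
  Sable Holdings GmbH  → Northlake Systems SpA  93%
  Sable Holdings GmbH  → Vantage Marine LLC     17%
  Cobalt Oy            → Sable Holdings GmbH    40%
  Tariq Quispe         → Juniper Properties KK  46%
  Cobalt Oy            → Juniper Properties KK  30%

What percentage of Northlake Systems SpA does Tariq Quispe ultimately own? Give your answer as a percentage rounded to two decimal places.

86.68%

Tariq reaches Northlake along 2 paths.
Via Cobalt → Sable: 83% × 40% × 93% = 30.876%.
Via Selkirk → Sable: 100% × 60% × 93% = 55.8%.
Total: 30.876% + 55.8% = 86.676%.
Rounded: 86.68%.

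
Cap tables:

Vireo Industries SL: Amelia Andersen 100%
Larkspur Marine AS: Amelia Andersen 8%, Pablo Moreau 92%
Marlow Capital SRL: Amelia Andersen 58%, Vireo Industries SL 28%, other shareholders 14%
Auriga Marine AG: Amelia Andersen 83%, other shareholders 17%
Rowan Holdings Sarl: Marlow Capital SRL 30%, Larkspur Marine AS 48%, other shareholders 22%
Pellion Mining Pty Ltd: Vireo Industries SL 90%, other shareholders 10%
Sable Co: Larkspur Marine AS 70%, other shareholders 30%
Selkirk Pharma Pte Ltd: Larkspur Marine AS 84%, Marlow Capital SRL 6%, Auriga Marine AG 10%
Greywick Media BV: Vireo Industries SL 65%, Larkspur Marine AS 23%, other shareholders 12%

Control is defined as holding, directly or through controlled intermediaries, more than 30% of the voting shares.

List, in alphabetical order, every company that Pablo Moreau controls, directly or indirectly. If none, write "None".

Larkspur Marine AS, Rowan Holdings Sarl, Sable Co, Selkirk Pharma Pte Ltd

Pablo holds 92% of Larkspur, so Pablo controls Larkspur.
Larkspur holds 48% of Rowan, so Pablo controls Rowan.
Larkspur holds 70% of Sable, so Pablo controls Sable.
Larkspur holds 84% of Selkirk, so Pablo controls Selkirk.
No other company's threshold is met.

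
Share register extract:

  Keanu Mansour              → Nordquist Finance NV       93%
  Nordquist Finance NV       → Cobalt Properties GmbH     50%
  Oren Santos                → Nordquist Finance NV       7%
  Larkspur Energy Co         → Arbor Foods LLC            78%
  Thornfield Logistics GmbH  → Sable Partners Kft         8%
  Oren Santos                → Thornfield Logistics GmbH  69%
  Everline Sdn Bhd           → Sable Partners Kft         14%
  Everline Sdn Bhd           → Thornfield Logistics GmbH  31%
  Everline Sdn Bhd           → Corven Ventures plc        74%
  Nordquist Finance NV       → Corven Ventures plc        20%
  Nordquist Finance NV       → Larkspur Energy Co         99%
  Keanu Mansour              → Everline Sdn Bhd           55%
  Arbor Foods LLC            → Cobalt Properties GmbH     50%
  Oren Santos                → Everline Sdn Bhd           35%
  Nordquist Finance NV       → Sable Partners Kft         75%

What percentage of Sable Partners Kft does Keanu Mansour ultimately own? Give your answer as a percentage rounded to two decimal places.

Keanu reaches Sable along 3 paths.
Via Nordquist: 93% × 75% = 69.75%.
Via Everline → Thornfield: 55% × 31% × 8% = 1.364%.
Via Everline: 55% × 14% = 7.7%.
Total: 69.75% + 1.364% + 7.7% = 78.814%.
Rounded: 78.81%.

78.81%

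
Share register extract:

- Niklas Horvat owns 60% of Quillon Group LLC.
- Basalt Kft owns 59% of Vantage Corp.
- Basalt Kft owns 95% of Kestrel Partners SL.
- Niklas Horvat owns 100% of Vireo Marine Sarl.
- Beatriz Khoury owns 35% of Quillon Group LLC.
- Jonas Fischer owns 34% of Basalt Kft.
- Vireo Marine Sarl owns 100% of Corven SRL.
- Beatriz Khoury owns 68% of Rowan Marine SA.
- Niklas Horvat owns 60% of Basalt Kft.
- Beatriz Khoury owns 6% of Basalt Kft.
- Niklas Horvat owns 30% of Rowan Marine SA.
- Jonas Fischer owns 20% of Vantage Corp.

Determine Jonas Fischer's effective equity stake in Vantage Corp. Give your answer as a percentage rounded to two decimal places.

40.06%

Jonas reaches Vantage along 2 paths.
Direct stake: 20% = 20%.
Via Basalt: 34% × 59% = 20.06%.
Total: 20% + 20.06% = 40.06%.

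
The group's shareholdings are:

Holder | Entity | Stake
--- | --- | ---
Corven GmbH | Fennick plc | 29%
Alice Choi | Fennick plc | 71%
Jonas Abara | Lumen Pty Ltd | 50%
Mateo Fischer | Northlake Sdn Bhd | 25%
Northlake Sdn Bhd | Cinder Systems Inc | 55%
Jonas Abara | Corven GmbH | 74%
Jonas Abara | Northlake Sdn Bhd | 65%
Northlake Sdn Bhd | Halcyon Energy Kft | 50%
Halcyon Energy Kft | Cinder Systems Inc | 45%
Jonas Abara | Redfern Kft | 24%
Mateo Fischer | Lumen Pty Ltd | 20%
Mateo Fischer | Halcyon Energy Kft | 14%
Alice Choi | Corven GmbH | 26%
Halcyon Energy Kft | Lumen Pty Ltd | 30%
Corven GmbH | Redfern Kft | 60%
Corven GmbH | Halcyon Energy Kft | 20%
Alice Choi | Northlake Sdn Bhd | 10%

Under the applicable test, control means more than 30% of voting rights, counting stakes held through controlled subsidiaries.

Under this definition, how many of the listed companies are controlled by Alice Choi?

1

Alice holds 71% of Fennick, so Alice controls Fennick.
No other company's threshold is met.
Alice controls 1 company.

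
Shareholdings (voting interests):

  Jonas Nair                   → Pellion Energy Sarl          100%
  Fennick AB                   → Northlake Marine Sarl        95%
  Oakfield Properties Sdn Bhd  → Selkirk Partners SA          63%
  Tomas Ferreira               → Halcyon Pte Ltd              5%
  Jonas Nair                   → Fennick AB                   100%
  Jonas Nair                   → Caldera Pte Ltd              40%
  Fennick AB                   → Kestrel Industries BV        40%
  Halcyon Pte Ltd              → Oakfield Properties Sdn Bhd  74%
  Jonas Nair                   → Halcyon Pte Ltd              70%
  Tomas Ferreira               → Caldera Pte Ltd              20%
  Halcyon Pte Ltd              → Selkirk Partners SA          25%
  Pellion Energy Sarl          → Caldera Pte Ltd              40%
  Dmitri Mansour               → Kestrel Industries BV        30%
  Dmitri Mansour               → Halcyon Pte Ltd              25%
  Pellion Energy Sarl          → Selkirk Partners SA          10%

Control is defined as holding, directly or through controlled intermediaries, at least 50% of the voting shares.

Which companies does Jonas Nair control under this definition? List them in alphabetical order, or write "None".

Caldera Pte Ltd, Fennick AB, Halcyon Pte Ltd, Northlake Marine Sarl, Oakfield Properties Sdn Bhd, Pellion Energy Sarl, Selkirk Partners SA

Jonas holds 70% of Halcyon, so Jonas controls Halcyon.
Jonas holds 100% of Pellion, so Jonas controls Pellion.
Jonas holds 100% of Fennick, so Jonas controls Fennick.
Halcyon holds 74% of Oakfield, so Jonas controls Oakfield.
Halcyon and Pellion and Oakfield together hold 25% + 10% + 63% = 98% of Selkirk, so Jonas controls Selkirk.
Fennick holds 95% of Northlake, so Jonas controls Northlake.
Jonas and Pellion together hold 40% + 40% = 80% of Caldera, so Jonas controls Caldera.
No other company's threshold is met.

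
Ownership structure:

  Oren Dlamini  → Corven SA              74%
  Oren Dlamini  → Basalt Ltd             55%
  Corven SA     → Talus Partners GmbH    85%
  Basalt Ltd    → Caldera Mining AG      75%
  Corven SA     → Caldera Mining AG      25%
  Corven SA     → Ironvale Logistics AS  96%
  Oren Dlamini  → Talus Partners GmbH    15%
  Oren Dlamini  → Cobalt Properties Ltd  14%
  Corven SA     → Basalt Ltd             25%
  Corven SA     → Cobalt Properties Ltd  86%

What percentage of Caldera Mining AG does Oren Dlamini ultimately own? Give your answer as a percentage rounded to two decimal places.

Oren reaches Caldera along 3 paths.
Via Corven: 74% × 25% = 18.5%.
Via Corven → Basalt: 74% × 25% × 75% = 13.875%.
Via Basalt: 55% × 75% = 41.25%.
Total: 18.5% + 13.875% + 41.25% = 73.625%.
Rounded: 73.63%.

73.63%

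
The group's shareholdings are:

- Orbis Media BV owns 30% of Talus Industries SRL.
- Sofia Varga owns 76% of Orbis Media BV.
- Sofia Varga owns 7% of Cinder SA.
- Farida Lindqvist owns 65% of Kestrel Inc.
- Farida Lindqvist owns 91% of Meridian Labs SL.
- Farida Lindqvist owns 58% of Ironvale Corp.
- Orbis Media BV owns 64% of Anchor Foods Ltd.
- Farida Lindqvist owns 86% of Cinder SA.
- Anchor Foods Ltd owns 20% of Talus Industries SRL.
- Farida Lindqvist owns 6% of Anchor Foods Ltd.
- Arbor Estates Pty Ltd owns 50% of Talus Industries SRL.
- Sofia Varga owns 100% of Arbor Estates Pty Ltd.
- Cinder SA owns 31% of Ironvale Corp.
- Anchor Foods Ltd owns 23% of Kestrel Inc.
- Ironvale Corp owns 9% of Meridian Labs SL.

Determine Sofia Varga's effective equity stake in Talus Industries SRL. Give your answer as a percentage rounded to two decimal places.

82.53%

Sofia reaches Talus along 3 paths.
Via Orbis: 76% × 30% = 22.8%.
Via Orbis → Anchor: 76% × 64% × 20% = 9.728%.
Via Arbor: 100% × 50% = 50%.
Total: 22.8% + 9.728% + 50% = 82.528%.
Rounded: 82.53%.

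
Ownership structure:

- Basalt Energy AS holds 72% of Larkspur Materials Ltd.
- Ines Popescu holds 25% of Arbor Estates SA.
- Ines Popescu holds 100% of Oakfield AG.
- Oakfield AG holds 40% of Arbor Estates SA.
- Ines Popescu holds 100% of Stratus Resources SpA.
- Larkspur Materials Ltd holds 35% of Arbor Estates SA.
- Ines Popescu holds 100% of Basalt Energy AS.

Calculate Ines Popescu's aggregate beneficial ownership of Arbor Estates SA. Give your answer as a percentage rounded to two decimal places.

90.20%

Ines reaches Arbor along 3 paths.
Via Basalt → Larkspur: 100% × 72% × 35% = 25.2%.
Direct stake: 25% = 25%.
Via Oakfield: 100% × 40% = 40%.
Total: 25.2% + 25% + 40% = 90.2%.
Rounded: 90.20%.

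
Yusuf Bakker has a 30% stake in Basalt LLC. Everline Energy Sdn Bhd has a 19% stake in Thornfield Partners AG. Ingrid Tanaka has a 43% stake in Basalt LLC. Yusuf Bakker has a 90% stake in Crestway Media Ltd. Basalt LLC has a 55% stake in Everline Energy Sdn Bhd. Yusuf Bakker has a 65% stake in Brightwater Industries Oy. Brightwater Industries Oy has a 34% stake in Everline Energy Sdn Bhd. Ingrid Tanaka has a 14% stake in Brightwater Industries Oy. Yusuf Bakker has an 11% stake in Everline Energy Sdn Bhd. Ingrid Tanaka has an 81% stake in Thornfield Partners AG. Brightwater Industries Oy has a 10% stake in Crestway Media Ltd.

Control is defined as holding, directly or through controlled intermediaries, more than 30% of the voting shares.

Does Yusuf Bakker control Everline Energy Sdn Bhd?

Yusuf holds 65% of Brightwater, so Yusuf controls Brightwater.
Yusuf and Brightwater together hold 11% + 34% = 45% of Everline, so Yusuf controls Everline.

Yes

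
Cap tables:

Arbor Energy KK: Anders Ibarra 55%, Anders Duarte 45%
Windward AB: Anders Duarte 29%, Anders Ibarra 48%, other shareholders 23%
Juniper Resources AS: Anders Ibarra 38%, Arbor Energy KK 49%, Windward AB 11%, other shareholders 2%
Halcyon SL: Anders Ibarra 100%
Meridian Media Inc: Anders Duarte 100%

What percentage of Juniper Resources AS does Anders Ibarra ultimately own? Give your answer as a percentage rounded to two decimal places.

70.23%

Anders Ibarra reaches Juniper along 3 paths.
Direct stake: 38% = 38%.
Via Arbor: 55% × 49% = 26.95%.
Via Windward: 48% × 11% = 5.28%.
Total: 38% + 26.95% + 5.28% = 70.23%.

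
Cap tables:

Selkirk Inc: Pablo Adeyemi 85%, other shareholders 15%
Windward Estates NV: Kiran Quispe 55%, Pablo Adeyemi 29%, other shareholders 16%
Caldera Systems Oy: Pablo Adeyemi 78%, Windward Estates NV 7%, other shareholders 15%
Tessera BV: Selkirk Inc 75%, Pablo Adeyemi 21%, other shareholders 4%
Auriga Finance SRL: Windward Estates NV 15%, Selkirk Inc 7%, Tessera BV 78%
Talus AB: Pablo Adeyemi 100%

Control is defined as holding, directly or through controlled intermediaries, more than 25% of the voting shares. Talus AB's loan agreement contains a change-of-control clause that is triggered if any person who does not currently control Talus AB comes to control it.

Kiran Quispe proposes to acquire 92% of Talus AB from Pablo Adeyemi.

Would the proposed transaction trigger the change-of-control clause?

The purchase adds only to Kiran's holdings (Pablo's stake shrinks), so Kiran is the only person who could newly come to control Talus.
Kiran holds 55% of Windward, so Kiran controls Windward.
Neither Kiran nor any entity Kiran controls holds any voting interest in Talus.
So before the transaction, Kiran does not control Talus.
After the purchase, Kiran holds 92% of Talus directly, and Pablo's stake falls to 8%.
Kiran holds 92% of Talus, so Kiran controls Talus.
Kiran did not control Talus before and does after, so the clause is triggered.

Yes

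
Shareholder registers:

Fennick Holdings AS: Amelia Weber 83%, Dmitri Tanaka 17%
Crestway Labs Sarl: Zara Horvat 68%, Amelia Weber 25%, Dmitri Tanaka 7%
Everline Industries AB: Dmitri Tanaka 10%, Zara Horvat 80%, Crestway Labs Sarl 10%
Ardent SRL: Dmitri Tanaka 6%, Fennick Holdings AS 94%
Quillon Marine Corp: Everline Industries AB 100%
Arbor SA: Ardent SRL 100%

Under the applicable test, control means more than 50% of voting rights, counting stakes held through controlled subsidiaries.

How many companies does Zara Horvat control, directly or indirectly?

3

Zara holds 68% of Crestway, so Zara controls Crestway.
Zara and Crestway together hold 80% + 10% = 90% of Everline, so Zara controls Everline.
Everline holds 100% of Quillon, so Zara controls Quillon.
No other company's threshold is met.
Zara controls 3 companies.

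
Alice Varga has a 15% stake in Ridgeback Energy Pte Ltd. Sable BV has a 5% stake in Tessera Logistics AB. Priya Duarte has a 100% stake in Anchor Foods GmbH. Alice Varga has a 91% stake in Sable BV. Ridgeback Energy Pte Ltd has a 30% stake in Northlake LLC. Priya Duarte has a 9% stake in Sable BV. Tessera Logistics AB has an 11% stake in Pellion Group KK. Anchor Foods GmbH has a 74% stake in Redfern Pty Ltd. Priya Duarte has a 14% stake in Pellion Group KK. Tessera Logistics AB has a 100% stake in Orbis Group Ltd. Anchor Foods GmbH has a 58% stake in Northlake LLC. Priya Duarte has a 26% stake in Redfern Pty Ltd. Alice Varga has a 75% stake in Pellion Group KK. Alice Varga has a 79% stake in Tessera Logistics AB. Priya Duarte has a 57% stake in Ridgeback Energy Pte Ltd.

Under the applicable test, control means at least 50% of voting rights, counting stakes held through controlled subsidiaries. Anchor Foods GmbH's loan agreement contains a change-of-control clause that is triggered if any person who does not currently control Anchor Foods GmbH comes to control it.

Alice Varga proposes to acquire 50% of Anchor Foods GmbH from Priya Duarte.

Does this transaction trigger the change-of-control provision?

The purchase adds only to Alice's holdings (Priya's stake shrinks), so Alice is the only person who could newly come to control Anchor.
Alice holds 91% of Sable, so Alice controls Sable.
Alice and Sable together hold 79% + 5% = 84% of Tessera, so Alice controls Tessera.
Tessera and Alice together hold 11% + 75% = 86% of Pellion, so Alice controls Pellion.
Tessera holds 100% of Orbis, so Alice controls Orbis.
Neither Alice nor any entity Alice controls holds any voting interest in Anchor.
So before the transaction, Alice does not control Anchor.
After the purchase, Alice holds 50% of Anchor directly, and Priya's stake falls to 50%.
Alice holds 50% of Anchor, so Alice controls Anchor.
Alice did not control Anchor before and does after, so the clause is triggered.

Yes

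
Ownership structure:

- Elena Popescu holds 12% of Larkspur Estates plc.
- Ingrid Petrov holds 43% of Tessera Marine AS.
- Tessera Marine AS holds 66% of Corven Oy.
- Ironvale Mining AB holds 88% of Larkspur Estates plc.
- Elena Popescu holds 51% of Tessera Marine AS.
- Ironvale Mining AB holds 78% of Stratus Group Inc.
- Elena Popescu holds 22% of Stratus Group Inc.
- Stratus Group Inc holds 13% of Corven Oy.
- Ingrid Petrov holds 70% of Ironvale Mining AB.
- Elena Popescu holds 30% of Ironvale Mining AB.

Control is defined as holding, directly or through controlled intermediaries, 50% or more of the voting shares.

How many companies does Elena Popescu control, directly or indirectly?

2

Elena holds 51% of Tessera, so Elena controls Tessera.
Tessera holds 66% of Corven, so Elena controls Corven.
No other company's threshold is met.
Elena controls 2 companies.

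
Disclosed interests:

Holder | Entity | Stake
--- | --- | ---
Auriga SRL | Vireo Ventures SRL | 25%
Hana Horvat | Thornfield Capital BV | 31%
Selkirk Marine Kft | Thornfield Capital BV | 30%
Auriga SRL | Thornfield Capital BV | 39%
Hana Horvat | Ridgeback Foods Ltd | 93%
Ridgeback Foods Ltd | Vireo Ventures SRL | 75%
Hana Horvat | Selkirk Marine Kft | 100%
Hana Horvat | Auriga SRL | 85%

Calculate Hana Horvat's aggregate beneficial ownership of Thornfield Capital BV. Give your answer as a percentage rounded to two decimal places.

Hana reaches Thornfield along 3 paths.
Via Selkirk: 100% × 30% = 30%.
Direct stake: 31% = 31%.
Via Auriga: 85% × 39% = 33.15%.
Total: 30% + 31% + 33.15% = 94.15%.

94.15%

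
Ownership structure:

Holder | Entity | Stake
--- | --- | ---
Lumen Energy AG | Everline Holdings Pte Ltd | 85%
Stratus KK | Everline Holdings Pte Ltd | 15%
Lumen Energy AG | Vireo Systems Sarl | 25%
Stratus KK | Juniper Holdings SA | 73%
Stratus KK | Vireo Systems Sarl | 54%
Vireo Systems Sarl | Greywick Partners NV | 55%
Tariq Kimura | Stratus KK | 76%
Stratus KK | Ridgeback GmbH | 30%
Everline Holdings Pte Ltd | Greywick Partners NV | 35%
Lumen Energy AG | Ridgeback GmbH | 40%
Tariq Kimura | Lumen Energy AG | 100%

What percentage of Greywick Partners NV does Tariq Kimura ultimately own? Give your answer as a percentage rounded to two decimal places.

Tariq reaches Greywick along 4 paths.
Via Stratus → Everline: 76% × 15% × 35% = 3.99%.
Via Lumen → Everline: 100% × 85% × 35% = 29.75%.
Via Lumen → Vireo: 100% × 25% × 55% = 13.75%.
Via Stratus → Vireo: 76% × 54% × 55% = 22.572%.
Total: 3.99% + 29.75% + 13.75% + 22.572% = 70.062%.
Rounded: 70.06%.

70.06%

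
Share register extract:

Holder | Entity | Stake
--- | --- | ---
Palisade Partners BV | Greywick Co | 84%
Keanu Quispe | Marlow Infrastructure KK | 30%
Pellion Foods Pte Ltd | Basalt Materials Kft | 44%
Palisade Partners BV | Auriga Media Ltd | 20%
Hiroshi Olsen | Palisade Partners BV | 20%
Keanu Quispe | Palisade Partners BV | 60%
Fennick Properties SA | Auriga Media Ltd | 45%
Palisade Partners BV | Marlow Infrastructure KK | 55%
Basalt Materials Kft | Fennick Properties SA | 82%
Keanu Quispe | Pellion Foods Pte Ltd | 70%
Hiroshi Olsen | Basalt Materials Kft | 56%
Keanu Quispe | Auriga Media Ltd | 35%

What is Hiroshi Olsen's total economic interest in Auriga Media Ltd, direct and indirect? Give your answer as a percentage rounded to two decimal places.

Hiroshi reaches Auriga along 2 paths.
Via Palisade: 20% × 20% = 4%.
Via Basalt → Fennick: 56% × 82% × 45% = 20.664%.
Total: 4% + 20.664% = 24.664%.
Rounded: 24.66%.

24.66%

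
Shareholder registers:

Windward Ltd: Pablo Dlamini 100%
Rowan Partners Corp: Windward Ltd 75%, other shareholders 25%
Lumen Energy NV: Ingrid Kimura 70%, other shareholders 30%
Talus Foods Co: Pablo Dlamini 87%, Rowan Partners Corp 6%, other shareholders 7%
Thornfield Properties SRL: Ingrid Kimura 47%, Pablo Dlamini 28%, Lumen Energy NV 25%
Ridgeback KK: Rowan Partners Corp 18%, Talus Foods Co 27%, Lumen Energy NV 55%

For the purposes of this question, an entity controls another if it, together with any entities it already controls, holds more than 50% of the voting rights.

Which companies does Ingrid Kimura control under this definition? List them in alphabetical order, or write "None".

Lumen Energy NV, Ridgeback KK, Thornfield Properties SRL

Ingrid holds 70% of Lumen, so Ingrid controls Lumen.
Ingrid and Lumen together hold 47% + 25% = 72% of Thornfield, so Ingrid controls Thornfield.
Lumen holds 55% of Ridgeback, so Ingrid controls Ridgeback.
No other company's threshold is met.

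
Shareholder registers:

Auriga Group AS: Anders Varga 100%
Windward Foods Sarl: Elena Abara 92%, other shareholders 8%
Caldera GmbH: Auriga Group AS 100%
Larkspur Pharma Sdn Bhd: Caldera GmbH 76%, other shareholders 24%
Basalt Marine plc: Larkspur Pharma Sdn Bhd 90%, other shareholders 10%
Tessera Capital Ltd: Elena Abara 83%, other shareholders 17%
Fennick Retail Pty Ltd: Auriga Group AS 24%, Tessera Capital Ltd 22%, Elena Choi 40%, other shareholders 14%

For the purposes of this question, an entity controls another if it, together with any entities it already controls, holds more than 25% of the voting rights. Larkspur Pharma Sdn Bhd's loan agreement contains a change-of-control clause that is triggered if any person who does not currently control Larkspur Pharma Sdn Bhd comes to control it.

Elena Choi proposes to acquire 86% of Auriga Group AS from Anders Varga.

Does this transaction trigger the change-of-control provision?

The purchase adds only to Elena Choi's holdings (Anders's stake shrinks), so Elena Choi is the only person who could newly come to control Larkspur.
Elena Choi holds 40% of Fennick, so Elena Choi controls Fennick.
Neither Elena Choi nor any entity Elena Choi controls holds any voting interest in Larkspur.
So before the transaction, Elena Choi does not control Larkspur.
After the purchase, Elena Choi holds 86% of Auriga directly, and Anders's stake falls to 14%.
Elena Choi holds 86% of Auriga, so Elena Choi controls Auriga.
Auriga holds 100% of Caldera, so Elena Choi controls Caldera.
Caldera holds 76% of Larkspur, so Elena Choi controls Larkspur.
Elena Choi did not control Larkspur before and does after, so the clause is triggered.

Yes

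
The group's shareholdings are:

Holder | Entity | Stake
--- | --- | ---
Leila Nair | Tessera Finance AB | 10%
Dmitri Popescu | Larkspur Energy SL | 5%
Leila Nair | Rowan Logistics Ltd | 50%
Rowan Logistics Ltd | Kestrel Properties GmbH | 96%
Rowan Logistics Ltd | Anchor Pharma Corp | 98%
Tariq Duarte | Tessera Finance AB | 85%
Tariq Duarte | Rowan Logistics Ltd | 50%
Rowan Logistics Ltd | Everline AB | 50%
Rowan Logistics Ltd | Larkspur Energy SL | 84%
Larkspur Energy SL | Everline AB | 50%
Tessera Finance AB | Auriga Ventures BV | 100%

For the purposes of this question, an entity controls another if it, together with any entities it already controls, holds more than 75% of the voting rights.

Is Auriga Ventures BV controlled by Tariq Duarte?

Yes

Tariq holds 85% of Tessera, so Tariq controls Tessera.
Tessera holds 100% of Auriga, so Tariq controls Auriga.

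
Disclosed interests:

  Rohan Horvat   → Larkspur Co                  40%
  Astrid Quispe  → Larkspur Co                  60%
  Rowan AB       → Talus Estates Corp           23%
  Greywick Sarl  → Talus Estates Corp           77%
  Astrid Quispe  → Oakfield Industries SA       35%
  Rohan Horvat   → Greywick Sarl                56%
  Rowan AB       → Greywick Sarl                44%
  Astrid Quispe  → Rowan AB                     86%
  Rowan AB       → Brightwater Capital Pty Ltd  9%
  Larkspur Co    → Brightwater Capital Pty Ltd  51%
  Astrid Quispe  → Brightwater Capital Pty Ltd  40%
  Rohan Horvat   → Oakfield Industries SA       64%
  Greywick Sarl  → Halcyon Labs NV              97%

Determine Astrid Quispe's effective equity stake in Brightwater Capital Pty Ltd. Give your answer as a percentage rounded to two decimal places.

78.34%

Astrid reaches Brightwater along 3 paths.
Via Rowan: 86% × 9% = 7.74%.
Via Larkspur: 60% × 51% = 30.6%.
Direct stake: 40% = 40%.
Total: 7.74% + 30.6% + 40% = 78.34%.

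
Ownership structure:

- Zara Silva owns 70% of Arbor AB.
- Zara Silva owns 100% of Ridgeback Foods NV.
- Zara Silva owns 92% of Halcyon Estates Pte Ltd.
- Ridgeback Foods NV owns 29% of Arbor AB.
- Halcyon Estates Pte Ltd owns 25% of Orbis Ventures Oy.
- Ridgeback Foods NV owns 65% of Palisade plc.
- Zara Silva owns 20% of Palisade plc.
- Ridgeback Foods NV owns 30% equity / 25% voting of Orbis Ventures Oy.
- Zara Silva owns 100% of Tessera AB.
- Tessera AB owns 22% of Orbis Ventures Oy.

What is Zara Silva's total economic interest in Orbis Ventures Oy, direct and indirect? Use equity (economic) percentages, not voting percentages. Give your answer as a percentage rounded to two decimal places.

Zara reaches Orbis along 3 paths.
Via Halcyon: 92% × 25% = 23%.
Via Ridgeback: 100% × 30% = 30%.
Via Tessera: 100% × 22% = 22%.
Total: 23% + 30% + 22% = 75%.
Rounded: 75.00%.

75.00%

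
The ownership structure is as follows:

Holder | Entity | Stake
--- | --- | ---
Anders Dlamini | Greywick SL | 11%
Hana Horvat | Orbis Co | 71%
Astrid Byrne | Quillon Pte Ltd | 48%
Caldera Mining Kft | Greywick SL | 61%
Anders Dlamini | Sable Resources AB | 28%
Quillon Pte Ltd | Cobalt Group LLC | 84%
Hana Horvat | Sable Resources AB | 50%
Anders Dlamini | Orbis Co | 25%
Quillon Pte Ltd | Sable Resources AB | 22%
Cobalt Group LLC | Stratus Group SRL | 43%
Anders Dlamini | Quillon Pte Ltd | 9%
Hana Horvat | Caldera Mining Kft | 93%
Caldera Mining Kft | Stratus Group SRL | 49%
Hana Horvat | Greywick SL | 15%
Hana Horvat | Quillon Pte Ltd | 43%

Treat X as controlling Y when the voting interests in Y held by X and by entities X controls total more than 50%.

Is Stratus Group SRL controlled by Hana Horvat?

No

Hana holds 71% of Orbis, so Hana controls Orbis.
Hana holds 93% of Caldera, so Hana controls Caldera.
Caldera and Hana together hold 61% + 15% = 76% of Greywick, so Hana controls Greywick.
In Stratus, Hana's side holds only 49%, not > 50%.
So Hana does not control Stratus.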